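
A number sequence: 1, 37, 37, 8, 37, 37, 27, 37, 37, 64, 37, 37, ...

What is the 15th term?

37

Reading positions in blocks of 3 reveals the pattern ABB — 2 tracks woven together.
Track A is 1, 8, 27, 64, which is the cubes 1³, 2³, 3³, ….
Track B is 37, 37, 37, 37, 37, 37, 37, 37, which is the constant sequence 37.
Position 15 → track B, term 10 = 37.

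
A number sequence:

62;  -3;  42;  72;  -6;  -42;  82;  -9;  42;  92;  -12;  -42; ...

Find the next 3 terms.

Taking every 3rd term gives 3 separate tracks.
Subsequence A: 62, 72, 82, 92 — arithmetic with common difference +10.
Subsequence B: -3, -6, -9, -12 — arithmetic with common difference −3.
Subsequence C: 42, -42, 42, -42 — oscillating between 42 and -42.
Position 13 → subsequence A, term 5 = 102.
The 14th slot belongs to subsequence B; its 5th term is -15.
Position 15 falls in subsequence C as its term 5, giving 42.

102, -15, 42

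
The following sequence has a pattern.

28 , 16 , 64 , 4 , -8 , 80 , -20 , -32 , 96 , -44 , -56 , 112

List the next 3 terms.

-68, -80, 128

Positions follow the repeating pattern AAB; grouping by letter gives 2 tracks.
Subsequence A: 28, 16, 4, -8, -20, -32, -44, -56 (linear: a_n = 40 − 12·n).
Subsequence B: 64, 80, 96, 112 (adding 16 each time).
The 13th slot belongs to subsequence A; its 9th term is -68.
Position 14 falls in subsequence A as its term 10, giving -80.
Position 15 falls in subsequence B as its term 5, giving 128.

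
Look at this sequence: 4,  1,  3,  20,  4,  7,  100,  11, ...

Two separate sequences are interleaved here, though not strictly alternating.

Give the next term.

18

Reading positions in blocks of 3 reveals the pattern ABB — 2 tracks woven together.
Track A is 4, 20, 100, which is multiplying by 5 each time.
Track B is 1, 3, 4, 7, 11, which is Fibonacci-style (each term is the sum of the two before it).
Position 9 falls in track B as its term 6, giving 18.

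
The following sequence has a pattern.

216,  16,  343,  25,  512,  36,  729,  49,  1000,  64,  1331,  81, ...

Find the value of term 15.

2197

Split by position mod 2 into 2 tracks.
Stream A: 216, 343, 512, 729, 1000, 1331. Consecutive cubes n³ from n = 6.
Stream B: 16, 25, 36, 49, 64, 81. Consecutive squares n² from n = 4.
Term 15 comes from stream A (its 8th entry): 2197.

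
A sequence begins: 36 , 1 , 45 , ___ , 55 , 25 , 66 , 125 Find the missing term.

5

The terms cycle through 2 interleaved subsequences.
Track A: 36, 45, 55, 66 (the triangular numbers T_8, T_9, …).
Track B: 1, ?, 25, 125 (successive powers of 5).
Filling track B at index 2 by its rule yields 5.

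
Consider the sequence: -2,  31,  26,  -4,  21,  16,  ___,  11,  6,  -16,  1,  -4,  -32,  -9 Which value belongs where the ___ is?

Positions follow the repeating pattern ABB; grouping by letter gives 2 tracks.
Track A: -2, -4, ?, -16, -32 — geometric with ratio 2.
Track B: 31, 26, 21, 16, 11, 6, 1, -4, -9 — arithmetic, step −5.
Track A's pattern makes the blank -8.

-8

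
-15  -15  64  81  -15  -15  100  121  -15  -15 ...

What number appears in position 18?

-15

The slot pattern repeats as AABB (period 4), so there are 2 interleaved tracks.
Stream A: -15, -15, -15, -15, -15, -15. The constant sequence -15.
Stream B: 64, 81, 100, 121. The squares 8², 9², 10², ….
Term 18 comes from stream A (its 10th entry): -15.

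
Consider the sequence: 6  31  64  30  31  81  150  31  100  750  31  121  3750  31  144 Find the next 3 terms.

Split by position mod 3 into 3 tracks.
Stream A = 6, 30, 150, 750, 3750: a geometric progression (common ratio 5).
Stream B = 31, 31, 31, 31, 31: constant 31.
Stream C = 64, 81, 100, 121, 144: perfect squares starting at 8².
Position 16 falls in stream A as its term 6, giving 18750.
Term 17 comes from stream B (its 6th entry): 31.
Position 18 → stream C, term 6 = 169.

18750, 31, 169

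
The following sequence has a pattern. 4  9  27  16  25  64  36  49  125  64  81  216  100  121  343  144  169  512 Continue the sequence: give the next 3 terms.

Reading positions in blocks of 3 reveals the pattern AAB — 2 tracks woven together.
Stream A: 4, 9, 16, 25, 36, 49, 64, 81, 100, 121, 144, 169 (the squares 2², 3², 4², …).
Stream B: 27, 64, 125, 216, 343, 512 (perfect cubes starting at 3³).
The 19th slot belongs to stream A; its 13th term is 196.
The 20th slot belongs to stream A; its 14th term is 225.
The 21st slot belongs to stream B; its 7th term is 729.

196, 225, 729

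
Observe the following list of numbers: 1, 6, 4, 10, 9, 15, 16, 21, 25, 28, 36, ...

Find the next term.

36

Taking every 2nd term gives 2 separate tracks.
Subsequence A is 1, 4, 9, 16, 25, 36, which is perfect squares starting at 1².
Subsequence B is 6, 10, 15, 21, 28, which is triangular numbers n(n+1)/2 for n = 3, 4, ….
Position 12 falls in subsequence B as its term 6, giving 36.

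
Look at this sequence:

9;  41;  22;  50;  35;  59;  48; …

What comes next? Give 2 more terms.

The terms cycle through 2 interleaved subsequences.
Subsequence A = 9, 22, 35, 48: arithmetic, step +13.
Subsequence B = 41, 50, 59: arithmetic with common difference +9.
The 8th slot belongs to subsequence B; its 4th term is 68.
Position 9 falls in subsequence A as its term 5, giving 61.

68, 61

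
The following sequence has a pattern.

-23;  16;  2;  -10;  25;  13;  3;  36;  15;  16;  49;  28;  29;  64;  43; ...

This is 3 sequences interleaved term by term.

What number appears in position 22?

68

Read the sequence 3 terms at a time; column i is its own pattern.
Track A: -23, -10, 3, 16, 29. Arithmetic, step +13.
Track B: 16, 25, 36, 49, 64. Perfect squares starting at 4².
Track C: 2, 13, 15, 28, 43. Fibonacci-style (each term is the sum of the two before it).
The 22nd slot belongs to track A; its 8th term is 68.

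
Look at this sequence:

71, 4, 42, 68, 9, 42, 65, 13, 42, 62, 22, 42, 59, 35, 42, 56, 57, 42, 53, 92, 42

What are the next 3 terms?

50, 149, 42

Read the sequence 3 terms at a time; column i is its own pattern.
Stream A: 71, 68, 65, 62, 59, 56, 53 — arithmetic, step −3.
Stream B: 4, 9, 13, 22, 35, 57, 92 — a Fibonacci-like recurrence a_n = a_{n-1} + a_{n-2}.
Stream C: 42, 42, 42, 42, 42, 42, 42 — constant 42.
Position 22 → stream A, term 8 = 50.
Position 23 → stream B, term 8 = 149.
The 24th slot belongs to stream C; its 8th term is 42.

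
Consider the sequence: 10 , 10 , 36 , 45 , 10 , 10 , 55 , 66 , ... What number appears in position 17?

10

Reading positions in blocks of 4 reveals the pattern AABB — 2 tracks woven together.
Track A is 10, 10, 10, 10, which is always 10.
Track B is 36, 45, 55, 66, which is triangular numbers n(n+1)/2 for n = 8, 9, ….
Term 17 comes from track A (its 9th entry): 10.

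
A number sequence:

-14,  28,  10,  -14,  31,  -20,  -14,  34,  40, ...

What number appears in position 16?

-14

Split by position mod 3 into 3 tracks.
Track A = -14, -14, -14: always -14.
Track B = 28, 31, 34: adding 3 each time.
Track C = 10, -20, 40: multiplying by -2 each time.
Position 16 falls in track A as its term 6, giving -14.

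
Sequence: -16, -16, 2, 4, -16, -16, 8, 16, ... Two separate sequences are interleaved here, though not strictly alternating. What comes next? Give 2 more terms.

Reading positions in blocks of 4 reveals the pattern AABB — 2 tracks woven together.
Track A: -16, -16, -16, -16 (always -16).
Track B: 2, 4, 8, 16 (powers of 2).
Position 9 → track A, term 5 = -16.
The 10th slot belongs to track A; its 6th term is -16.

-16, -16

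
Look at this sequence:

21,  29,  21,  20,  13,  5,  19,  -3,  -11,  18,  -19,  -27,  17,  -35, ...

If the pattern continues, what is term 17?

Reading positions in blocks of 3 reveals the pattern ABB — 2 tracks woven together.
Track A: 21, 20, 19, 18, 17. Linear: a_n = 22 − n.
Track B: 29, 21, 13, 5, -3, -11, -19, -27, -35. Subtracting 8 each time.
Term 17 comes from track B (its 11th entry): -51.

-51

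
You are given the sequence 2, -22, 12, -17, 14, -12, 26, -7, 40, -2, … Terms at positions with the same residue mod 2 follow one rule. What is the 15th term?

172

Split by position mod 2 into 2 tracks.
Subsequence A: 2, 12, 14, 26, 40 (Fibonacci-style (each term is the sum of the two before it)).
Subsequence B: -22, -17, -12, -7, -2 (adding 5 each time).
Term 15 comes from subsequence A (its 8th entry): 172.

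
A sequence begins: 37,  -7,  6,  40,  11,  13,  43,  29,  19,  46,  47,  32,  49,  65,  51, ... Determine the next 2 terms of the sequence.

52, 83

Read the sequence 3 terms at a time; column i is its own pattern.
Stream A: 37, 40, 43, 46, 49. Adding 3 each time.
Stream B: -7, 11, 29, 47, 65. Linear: a_n = -25 + 18·n.
Stream C: 6, 13, 19, 32, 51. Each term equals the sum of the previous two.
Term 16 comes from stream A (its 6th entry): 52.
Position 17 → stream B, term 6 = 83.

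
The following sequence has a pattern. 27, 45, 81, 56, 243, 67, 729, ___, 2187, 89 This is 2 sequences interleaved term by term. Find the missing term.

Taking every 2nd term gives 2 separate tracks.
Subsequence A: 27, 81, 243, 729, 2187. Successive powers of 3.
Subsequence B: 45, 56, 67, ?, 89. Adding 11 each time.
Subsequence B's pattern makes the blank 78.

78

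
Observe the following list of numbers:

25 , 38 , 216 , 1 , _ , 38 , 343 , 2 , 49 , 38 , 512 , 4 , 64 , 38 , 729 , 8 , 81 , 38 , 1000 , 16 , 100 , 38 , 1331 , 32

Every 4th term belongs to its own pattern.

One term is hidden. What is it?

36

The terms cycle through 4 interleaved subsequences.
Track A: 25, ?, 49, 64, 81, 100 — consecutive squares n² from n = 5.
Track B: 38, 38, 38, 38, 38, 38 — always 38.
Track C: 216, 343, 512, 729, 1000, 1331 — perfect cubes starting at 6³.
Track D: 1, 2, 4, 8, 16, 32 — powers of 2.
So the missing entry in track A is 36.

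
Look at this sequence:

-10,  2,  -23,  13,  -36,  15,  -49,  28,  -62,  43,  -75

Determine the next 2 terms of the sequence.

71, -88

Taking every 2nd term gives 2 separate tracks.
Track A: -10, -23, -36, -49, -62, -75 (arithmetic, step −13).
Track B: 2, 13, 15, 28, 43 (Fibonacci-style (each term is the sum of the two before it)).
Position 12 → track B, term 6 = 71.
The 13th slot belongs to track A; its 7th term is -88.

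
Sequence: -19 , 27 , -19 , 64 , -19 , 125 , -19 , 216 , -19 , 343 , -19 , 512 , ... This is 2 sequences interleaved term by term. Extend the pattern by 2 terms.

-19, 729

Split by position mod 2 into 2 tracks.
Track A: -19, -19, -19, -19, -19, -19 (constant -19).
Track B: 27, 64, 125, 216, 343, 512 (the cubes 3³, 4³, 5³, …).
Position 13 falls in track A as its term 7, giving -19.
Position 14 → track B, term 7 = 729.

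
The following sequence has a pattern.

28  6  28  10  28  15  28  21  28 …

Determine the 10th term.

Split by position mod 2 into 2 tracks.
Stream A: 28, 28, 28, 28, 28 — always 28.
Stream B: 6, 10, 15, 21 — the triangular numbers T_3, T_4, ….
Position 10 → stream B, term 5 = 28.

28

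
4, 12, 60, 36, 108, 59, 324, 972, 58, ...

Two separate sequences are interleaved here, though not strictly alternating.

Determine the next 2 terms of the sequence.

Reading positions in blocks of 3 reveals the pattern AAB — 2 tracks woven together.
Track A = 4, 12, 36, 108, 324, 972: geometric, ×3 each step.
Track B = 60, 59, 58: arithmetic with common difference −1.
Term 10 comes from track A (its 7th entry): 2916.
Position 11 falls in track A as its term 8, giving 8748.

2916, 8748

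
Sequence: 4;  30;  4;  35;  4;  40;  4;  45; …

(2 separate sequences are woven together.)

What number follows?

Odd-indexed and even-indexed terms follow separate rules.
Track A = 4, 4, 4, 4: the constant sequence 4.
Track B = 30, 35, 40, 45: arithmetic with common difference +5.
The 9th slot belongs to track A; its 5th term is 4.

4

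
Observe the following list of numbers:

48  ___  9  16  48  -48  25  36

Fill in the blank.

-48

Reading positions in blocks of 4 reveals the pattern AABB — 2 tracks woven together.
Stream A is 48, ?, 48, -48, which is alternating ±48.
Stream B is 9, 16, 25, 36, which is the squares 3², 4², 5², ….
So the missing entry in stream A is -48.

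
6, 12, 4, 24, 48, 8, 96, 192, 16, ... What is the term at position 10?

384

Positions follow the repeating pattern AAB; grouping by letter gives 2 tracks.
Stream A is 6, 12, 24, 48, 96, 192, which is a geometric progression (common ratio 2).
Stream B is 4, 8, 16, which is successive powers of 2.
Position 10 → stream A, term 7 = 384.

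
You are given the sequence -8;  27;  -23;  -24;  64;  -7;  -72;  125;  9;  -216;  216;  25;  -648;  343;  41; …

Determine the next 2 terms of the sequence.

-1944, 512

The terms cycle through 3 interleaved subsequences.
Stream A: -8, -24, -72, -216, -648 (geometric with ratio 3).
Stream B: 27, 64, 125, 216, 343 (consecutive cubes n³ from n = 3).
Stream C: -23, -7, 9, 25, 41 (arithmetic, step +16).
Term 16 comes from stream A (its 6th entry): -1944.
Term 17 comes from stream B (its 6th entry): 512.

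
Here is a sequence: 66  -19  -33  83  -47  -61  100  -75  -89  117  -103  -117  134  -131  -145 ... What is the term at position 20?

Reading positions in blocks of 3 reveals the pattern ABB — 2 tracks woven together.
Track A = 66, 83, 100, 117, 134: linear: a_n = 49 + 17·n.
Track B = -19, -33, -47, -61, -75, -89, -103, -117, -131, -145: subtracting 14 each time.
Position 20 falls in track B as its term 13, giving -187.

-187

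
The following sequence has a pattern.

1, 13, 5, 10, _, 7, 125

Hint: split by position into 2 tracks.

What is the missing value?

Positions 1, 3, 5, … form one subsequence and positions 2, 4, 6, … form another.
Track A = 1, 5, ?, 125: powers 5^0, 5^1, 5^2, ….
Track B = 13, 10, 7: subtracting 3 each time.
Filling track A at index 3 by its rule yields 25.

25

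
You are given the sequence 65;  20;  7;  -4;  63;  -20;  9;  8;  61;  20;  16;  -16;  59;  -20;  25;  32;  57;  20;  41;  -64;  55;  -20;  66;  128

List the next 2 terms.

53, 20

Split by position mod 4 into 4 tracks.
Stream A: 65, 63, 61, 59, 57, 55. Linear: a_n = 67 − 2·n.
Stream B: 20, -20, 20, -20, 20, -20. The oscillation 20·(−1)^(n+1).
Stream C: 7, 9, 16, 25, 41, 66. A Fibonacci-like recurrence a_n = a_{n-1} + a_{n-2}.
Stream D: -4, 8, -16, 32, -64, 128. Geometric, ×-2 each step.
The 25th slot belongs to stream A; its 7th term is 53.
Term 26 comes from stream B (its 7th entry): 20.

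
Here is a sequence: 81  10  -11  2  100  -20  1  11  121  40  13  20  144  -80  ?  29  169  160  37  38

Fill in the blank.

25

The terms cycle through 4 interleaved subsequences.
Subsequence A: 81, 100, 121, 144, 169 — consecutive squares n² from n = 9.
Subsequence B: 10, -20, 40, -80, 160 — geometric, ×-2 each step.
Subsequence C: -11, 1, 13, ?, 37 — adding 12 each time.
Subsequence D: 2, 11, 20, 29, 38 — linear: a_n = -7 + 9·n.
The gap is subsequence C's term 4; the rule gives 25.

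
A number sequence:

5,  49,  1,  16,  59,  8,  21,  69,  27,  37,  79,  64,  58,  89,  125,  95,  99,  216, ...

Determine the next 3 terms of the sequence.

153, 109, 343

The terms cycle through 3 interleaved subsequences.
Track A: 5, 16, 21, 37, 58, 95. A Fibonacci-like recurrence a_n = a_{n-1} + a_{n-2}.
Track B: 49, 59, 69, 79, 89, 99. Arithmetic with common difference +10.
Track C: 1, 8, 27, 64, 125, 216. Consecutive cubes n³ from n = 1.
The 19th slot belongs to track A; its 7th term is 153.
Term 20 comes from track B (its 7th entry): 109.
Position 21 falls in track C as its term 7, giving 343.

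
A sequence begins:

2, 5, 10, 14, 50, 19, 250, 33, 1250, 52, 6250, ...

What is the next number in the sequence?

85

Odd-indexed and even-indexed terms follow separate rules.
Track A: 2, 10, 50, 250, 1250, 6250. Multiplying by 5 each time.
Track B: 5, 14, 19, 33, 52. Fibonacci-style (each term is the sum of the two before it).
The 12th slot belongs to track B; its 6th term is 85.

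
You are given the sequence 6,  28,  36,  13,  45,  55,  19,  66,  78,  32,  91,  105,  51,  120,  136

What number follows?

83

The slot pattern repeats as ABB (period 3), so there are 2 interleaved tracks.
Track A: 6, 13, 19, 32, 51. Each term equals the sum of the previous two.
Track B: 28, 36, 45, 55, 66, 78, 91, 105, 120, 136. Triangular numbers starting at T_7.
The 16th slot belongs to track A; its 6th term is 83.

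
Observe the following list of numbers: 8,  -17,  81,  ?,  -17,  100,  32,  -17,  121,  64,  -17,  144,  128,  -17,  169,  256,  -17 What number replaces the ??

16

Read the sequence 3 terms at a time; column i is its own pattern.
Track A: 8, ?, 32, 64, 128, 256 (powers 2^3, 2^4, 2^5, …).
Track B: -17, -17, -17, -17, -17, -17 (constant -17).
Track C: 81, 100, 121, 144, 169 (perfect squares starting at 9²).
Track A's pattern makes the blank 16.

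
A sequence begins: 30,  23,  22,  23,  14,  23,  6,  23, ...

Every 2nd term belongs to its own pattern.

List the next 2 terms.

-2, 23

Odd-indexed and even-indexed terms follow separate rules.
Stream A = 30, 22, 14, 6: arithmetic with common difference −8.
Stream B = 23, 23, 23, 23: always 23.
Term 9 comes from stream A (its 5th entry): -2.
Position 10 → stream B, term 5 = 23.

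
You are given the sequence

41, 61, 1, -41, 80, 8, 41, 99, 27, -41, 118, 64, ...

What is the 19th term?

41

The terms cycle through 3 interleaved subsequences.
Track A is 41, -41, 41, -41, which is alternating ±41.
Track B is 61, 80, 99, 118, which is adding 19 each time.
Track C is 1, 8, 27, 64, which is the cubes 1³, 2³, 3³, ….
Position 19 falls in track A as its term 7, giving 41.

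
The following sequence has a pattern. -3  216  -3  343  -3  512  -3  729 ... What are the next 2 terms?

Positions 1, 3, 5, … form one subsequence and positions 2, 4, 6, … form another.
Track A: -3, -3, -3, -3. The constant sequence -3.
Track B: 216, 343, 512, 729. The cubes 6³, 7³, 8³, ….
Position 9 → track A, term 5 = -3.
Position 10 → track B, term 5 = 1000.

-3, 1000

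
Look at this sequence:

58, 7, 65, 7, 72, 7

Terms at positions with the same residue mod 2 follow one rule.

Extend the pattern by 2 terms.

Odd-indexed and even-indexed terms follow separate rules.
Track A: 58, 65, 72. Linear: a_n = 51 + 7·n.
Track B: 7, 7, 7. Constant 7.
The 7th slot belongs to track A; its 4th term is 79.
The 8th slot belongs to track B; its 4th term is 7.

79, 7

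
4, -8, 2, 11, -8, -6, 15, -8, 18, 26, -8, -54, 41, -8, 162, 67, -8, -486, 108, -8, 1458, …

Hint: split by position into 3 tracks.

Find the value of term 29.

-8

Split by position mod 3 into 3 tracks.
Subsequence A is 4, 11, 15, 26, 41, 67, 108, which is Fibonacci-style (each term is the sum of the two before it).
Subsequence B is -8, -8, -8, -8, -8, -8, -8, which is the constant sequence -8.
Subsequence C is 2, -6, 18, -54, 162, -486, 1458, which is multiplying by -3 each time.
Position 29 → subsequence B, term 10 = -8.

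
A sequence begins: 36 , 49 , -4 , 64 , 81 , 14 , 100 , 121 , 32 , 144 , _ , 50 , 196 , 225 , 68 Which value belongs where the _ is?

169

Reading positions in blocks of 3 reveals the pattern AAB — 2 tracks woven together.
Track A: 36, 49, 64, 81, 100, 121, 144, ?, 196, 225. The squares 6², 7², 8², ….
Track B: -4, 14, 32, 50, 68. Arithmetic, step +18.
Filling track A at index 8 by its rule yields 169.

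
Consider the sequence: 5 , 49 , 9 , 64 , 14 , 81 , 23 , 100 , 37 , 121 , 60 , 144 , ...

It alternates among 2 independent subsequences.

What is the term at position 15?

Split by position mod 2 into 2 tracks.
Track A: 5, 9, 14, 23, 37, 60 — each term equals the sum of the previous two.
Track B: 49, 64, 81, 100, 121, 144 — consecutive squares n² from n = 7.
Position 15 → track A, term 8 = 157.

157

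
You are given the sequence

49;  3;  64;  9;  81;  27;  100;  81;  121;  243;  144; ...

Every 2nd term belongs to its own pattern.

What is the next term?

Positions 1, 3, 5, … form one subsequence and positions 2, 4, 6, … form another.
Subsequence A = 49, 64, 81, 100, 121, 144: consecutive squares n² from n = 7.
Subsequence B = 3, 9, 27, 81, 243: powers of 3.
Term 12 comes from subsequence B (its 6th entry): 729.

729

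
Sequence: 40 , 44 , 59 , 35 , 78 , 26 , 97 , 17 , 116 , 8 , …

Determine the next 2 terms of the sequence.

Odd-indexed and even-indexed terms follow separate rules.
Track A = 40, 59, 78, 97, 116: arithmetic with common difference +19.
Track B = 44, 35, 26, 17, 8: subtracting 9 each time.
Position 11 falls in track A as its term 6, giving 135.
Position 12 → track B, term 6 = -1.

135, -1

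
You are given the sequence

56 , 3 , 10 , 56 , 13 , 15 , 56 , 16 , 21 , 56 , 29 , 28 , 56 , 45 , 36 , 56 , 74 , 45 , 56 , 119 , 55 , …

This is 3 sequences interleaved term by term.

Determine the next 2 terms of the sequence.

Split by position mod 3: positions 1, 4, 7, … form one track, and each other residue class forms its own.
Subsequence A: 56, 56, 56, 56, 56, 56, 56 (constant 56).
Subsequence B: 3, 13, 16, 29, 45, 74, 119 (Fibonacci-style (each term is the sum of the two before it)).
Subsequence C: 10, 15, 21, 28, 36, 45, 55 (triangular numbers n(n+1)/2 for n = 4, 5, …).
The 22nd slot belongs to subsequence A; its 8th term is 56.
The 23rd slot belongs to subsequence B; its 8th term is 193.

56, 193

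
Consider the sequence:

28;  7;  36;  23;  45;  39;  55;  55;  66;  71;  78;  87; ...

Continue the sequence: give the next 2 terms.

Odd-indexed and even-indexed terms follow separate rules.
Stream A = 28, 36, 45, 55, 66, 78: triangular numbers n(n+1)/2 for n = 7, 8, ….
Stream B = 7, 23, 39, 55, 71, 87: arithmetic, step +16.
Term 13 comes from stream A (its 7th entry): 91.
The 14th slot belongs to stream B; its 7th term is 103.

91, 103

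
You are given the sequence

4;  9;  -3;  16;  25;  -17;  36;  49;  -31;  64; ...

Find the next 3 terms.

Reading positions in blocks of 3 reveals the pattern AAB — 2 tracks woven together.
Stream A = 4, 9, 16, 25, 36, 49, 64: the squares 2², 3², 4², ….
Stream B = -3, -17, -31: linear: a_n = 11 − 14·n.
Position 11 falls in stream A as its term 8, giving 81.
Position 12 → stream B, term 4 = -45.
Term 13 comes from stream A (its 9th entry): 100.

81, -45, 100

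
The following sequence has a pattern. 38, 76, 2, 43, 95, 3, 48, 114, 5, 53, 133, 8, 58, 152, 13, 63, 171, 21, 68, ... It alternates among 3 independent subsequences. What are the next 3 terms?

Split by position mod 3: positions 1, 4, 7, … form one track, and each other residue class forms its own.
Subsequence A = 38, 43, 48, 53, 58, 63, 68: adding 5 each time.
Subsequence B = 76, 95, 114, 133, 152, 171: arithmetic, step +19.
Subsequence C = 2, 3, 5, 8, 13, 21: Fibonacci-style (each term is the sum of the two before it).
The 20th slot belongs to subsequence B; its 7th term is 190.
Term 21 comes from subsequence C (its 7th entry): 34.
Position 22 falls in subsequence A as its term 8, giving 73.

190, 34, 73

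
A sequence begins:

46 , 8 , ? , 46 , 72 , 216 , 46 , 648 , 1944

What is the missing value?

24

The slot pattern repeats as ABB (period 3), so there are 2 interleaved tracks.
Track A: 46, 46, 46 (constant 46).
Track B: 8, ?, 72, 216, 648, 1944 (geometric, ×3 each step).
Track B's pattern makes the blank 24.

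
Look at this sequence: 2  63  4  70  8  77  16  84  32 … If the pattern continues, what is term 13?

Split by position mod 2 into 2 tracks.
Subsequence A: 2, 4, 8, 16, 32 (powers of 2).
Subsequence B: 63, 70, 77, 84 (adding 7 each time).
Position 13 falls in subsequence A as its term 7, giving 128.

128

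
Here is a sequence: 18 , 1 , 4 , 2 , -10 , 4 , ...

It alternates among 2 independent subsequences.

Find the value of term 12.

32

Taking every 2nd term gives 2 separate tracks.
Track A = 18, 4, -10: arithmetic, step −14.
Track B = 1, 2, 4: successive powers of 2.
Position 12 → track B, term 6 = 32.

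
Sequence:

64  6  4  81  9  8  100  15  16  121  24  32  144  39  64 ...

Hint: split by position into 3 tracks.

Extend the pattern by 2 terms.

169, 63

Split by position mod 3 into 3 tracks.
Subsequence A = 64, 81, 100, 121, 144: consecutive squares n² from n = 8.
Subsequence B = 6, 9, 15, 24, 39: each term equals the sum of the previous two.
Subsequence C = 4, 8, 16, 32, 64: successive powers of 2.
The 16th slot belongs to subsequence A; its 6th term is 169.
Position 17 → subsequence B, term 6 = 63.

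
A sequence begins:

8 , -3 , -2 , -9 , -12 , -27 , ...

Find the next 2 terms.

-22, -81

Split by position mod 2 into 2 tracks.
Subsequence A: 8, -2, -12. Linear: a_n = 18 − 10·n.
Subsequence B: -3, -9, -27. A geometric progression (common ratio 3).
Position 7 falls in subsequence A as its term 4, giving -22.
The 8th slot belongs to subsequence B; its 4th term is -81.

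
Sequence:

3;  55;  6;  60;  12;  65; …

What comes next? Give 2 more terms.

24, 70

Split by position mod 2 into 2 tracks.
Track A: 3, 6, 12 — geometric with ratio 2.
Track B: 55, 60, 65 — adding 5 each time.
Term 7 comes from track A (its 4th entry): 24.
Position 8 falls in track B as its term 4, giving 70.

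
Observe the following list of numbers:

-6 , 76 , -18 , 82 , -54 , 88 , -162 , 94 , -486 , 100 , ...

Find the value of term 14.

Split by position mod 2 into 2 tracks.
Track A is -6, -18, -54, -162, -486, which is multiplying by 3 each time.
Track B is 76, 82, 88, 94, 100, which is adding 6 each time.
Term 14 comes from track B (its 7th entry): 112.

112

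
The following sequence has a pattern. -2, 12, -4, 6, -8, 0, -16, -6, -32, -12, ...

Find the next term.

The terms cycle through 2 interleaved subsequences.
Track A: -2, -4, -8, -16, -32. Multiplying by 2 each time.
Track B: 12, 6, 0, -6, -12. Linear: a_n = 18 − 6·n.
The 11th slot belongs to track A; its 6th term is -64.

-64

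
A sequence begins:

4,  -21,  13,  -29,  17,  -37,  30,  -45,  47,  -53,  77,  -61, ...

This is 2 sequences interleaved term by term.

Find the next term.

124

Split by position mod 2 into 2 tracks.
Subsequence A: 4, 13, 17, 30, 47, 77 — Fibonacci-style (each term is the sum of the two before it).
Subsequence B: -21, -29, -37, -45, -53, -61 — linear: a_n = -13 − 8·n.
Term 13 comes from subsequence A (its 7th entry): 124.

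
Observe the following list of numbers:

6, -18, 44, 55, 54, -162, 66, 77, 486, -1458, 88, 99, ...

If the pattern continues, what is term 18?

The slot pattern repeats as AABB (period 4), so there are 2 interleaved tracks.
Stream A: 6, -18, 54, -162, 486, -1458. A geometric progression (common ratio -3).
Stream B: 44, 55, 66, 77, 88, 99. Arithmetic with common difference +11.
Position 18 → stream A, term 10 = -118098.

-118098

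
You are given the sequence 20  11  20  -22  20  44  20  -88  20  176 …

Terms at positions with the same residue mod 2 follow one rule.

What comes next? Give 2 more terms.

Positions 1, 3, 5, … form one subsequence and positions 2, 4, 6, … form another.
Track A: 20, 20, 20, 20, 20 — constant 20.
Track B: 11, -22, 44, -88, 176 — multiplying by -2 each time.
Position 11 → track A, term 6 = 20.
Position 12 → track B, term 6 = -352.

20, -352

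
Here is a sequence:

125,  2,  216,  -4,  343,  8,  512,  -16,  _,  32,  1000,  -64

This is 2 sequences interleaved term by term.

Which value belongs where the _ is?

Taking every 2nd term gives 2 separate tracks.
Stream A is 125, 216, 343, 512, ?, 1000, which is perfect cubes starting at 5³.
Stream B is 2, -4, 8, -16, 32, -64, which is a geometric progression (common ratio -2).
Filling stream A at index 5 by its rule yields 729.

729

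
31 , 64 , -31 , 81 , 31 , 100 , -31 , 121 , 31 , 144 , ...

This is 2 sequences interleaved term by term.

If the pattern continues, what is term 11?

The terms cycle through 2 interleaved subsequences.
Track A is 31, -31, 31, -31, 31, which is oscillating between 31 and -31.
Track B is 64, 81, 100, 121, 144, which is consecutive squares n² from n = 8.
Term 11 comes from track A (its 6th entry): -31.

-31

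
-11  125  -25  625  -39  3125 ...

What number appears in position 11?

-81

Taking every 2nd term gives 2 separate tracks.
Track A = -11, -25, -39: arithmetic, step −14.
Track B = 125, 625, 3125: powers of 5.
Term 11 comes from track A (its 6th entry): -81.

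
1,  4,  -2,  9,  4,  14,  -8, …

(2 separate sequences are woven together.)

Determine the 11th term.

-32

Odd-indexed and even-indexed terms follow separate rules.
Track A: 1, -2, 4, -8 — a geometric progression (common ratio -2).
Track B: 4, 9, 14 — adding 5 each time.
Position 11 falls in track A as its term 6, giving -32.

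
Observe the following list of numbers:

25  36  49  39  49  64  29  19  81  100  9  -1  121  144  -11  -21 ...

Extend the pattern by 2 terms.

Reading positions in blocks of 4 reveals the pattern AABB — 2 tracks woven together.
Stream A is 25, 36, 49, 64, 81, 100, 121, 144, which is perfect squares starting at 5².
Stream B is 49, 39, 29, 19, 9, -1, -11, -21, which is linear: a_n = 59 − 10·n.
Position 17 falls in stream A as its term 9, giving 169.
Position 18 falls in stream A as its term 10, giving 196.

169, 196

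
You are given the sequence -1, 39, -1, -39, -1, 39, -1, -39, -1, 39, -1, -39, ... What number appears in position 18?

39

Odd-indexed and even-indexed terms follow separate rules.
Stream A is -1, -1, -1, -1, -1, -1, which is constant -1.
Stream B is 39, -39, 39, -39, 39, -39, which is oscillating between 39 and -39.
Term 18 comes from stream B (its 9th entry): 39.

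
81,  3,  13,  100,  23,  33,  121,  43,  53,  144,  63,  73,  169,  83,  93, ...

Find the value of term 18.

113

Reading positions in blocks of 3 reveals the pattern ABB — 2 tracks woven together.
Track A: 81, 100, 121, 144, 169 — perfect squares starting at 9².
Track B: 3, 13, 23, 33, 43, 53, 63, 73, 83, 93 — adding 10 each time.
Term 18 comes from track B (its 12th entry): 113.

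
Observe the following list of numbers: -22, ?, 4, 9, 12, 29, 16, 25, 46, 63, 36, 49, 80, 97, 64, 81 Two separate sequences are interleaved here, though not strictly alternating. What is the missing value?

Reading positions in blocks of 4 reveals the pattern AABB — 2 tracks woven together.
Stream A is -22, ?, 12, 29, 46, 63, 80, 97, which is arithmetic, step +17.
Stream B is 4, 9, 16, 25, 36, 49, 64, 81, which is the squares 2², 3², 4², ….
The gap is stream A's term 2; the rule gives -5.

-5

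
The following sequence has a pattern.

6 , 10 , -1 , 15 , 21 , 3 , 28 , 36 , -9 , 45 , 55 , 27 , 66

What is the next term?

78

Reading positions in blocks of 3 reveals the pattern AAB — 2 tracks woven together.
Subsequence A is 6, 10, 15, 21, 28, 36, 45, 55, 66, which is the triangular numbers T_3, T_4, ….
Subsequence B is -1, 3, -9, 27, which is geometric, ×-3 each step.
Term 14 comes from subsequence A (its 10th entry): 78.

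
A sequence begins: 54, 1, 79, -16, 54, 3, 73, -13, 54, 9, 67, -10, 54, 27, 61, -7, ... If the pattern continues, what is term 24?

Taking every 4th term gives 4 separate tracks.
Track A = 54, 54, 54, 54: the constant sequence 54.
Track B = 1, 3, 9, 27: multiplying by 3 each time.
Track C = 79, 73, 67, 61: subtracting 6 each time.
Track D = -16, -13, -10, -7: linear: a_n = -19 + 3·n.
The 24th slot belongs to track D; its 6th term is -1.

-1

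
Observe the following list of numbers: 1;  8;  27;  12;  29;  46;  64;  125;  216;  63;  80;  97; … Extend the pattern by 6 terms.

343, 512, 729, 114, 131, 148

Positions follow the repeating pattern AAABBB; grouping by letter gives 2 tracks.
Track A: 1, 8, 27, 64, 125, 216 — the cubes 1³, 2³, 3³, ….
Track B: 12, 29, 46, 63, 80, 97 — arithmetic, step +17.
Term 13 comes from track A (its 7th entry): 343.
Position 14 falls in track A as its term 8, giving 512.
Term 15 comes from track A (its 9th entry): 729.
Position 16 → track B, term 7 = 114.
The 17th slot belongs to track B; its 8th term is 131.
Position 18 → track B, term 9 = 148.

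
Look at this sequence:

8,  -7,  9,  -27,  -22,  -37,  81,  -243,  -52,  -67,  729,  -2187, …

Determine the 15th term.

Reading positions in blocks of 4 reveals the pattern AABB — 2 tracks woven together.
Track A: 8, -7, -22, -37, -52, -67. Arithmetic with common difference −15.
Track B: 9, -27, 81, -243, 729, -2187. Multiplying by -3 each time.
Position 15 → track B, term 7 = 6561.

6561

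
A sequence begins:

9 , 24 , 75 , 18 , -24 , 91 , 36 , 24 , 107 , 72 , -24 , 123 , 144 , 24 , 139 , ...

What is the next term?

288

Split by position mod 3: positions 1, 4, 7, … form one track, and each other residue class forms its own.
Track A: 9, 18, 36, 72, 144 (geometric, ×2 each step).
Track B: 24, -24, 24, -24, 24 (alternating ±24).
Track C: 75, 91, 107, 123, 139 (adding 16 each time).
Term 16 comes from track A (its 6th entry): 288.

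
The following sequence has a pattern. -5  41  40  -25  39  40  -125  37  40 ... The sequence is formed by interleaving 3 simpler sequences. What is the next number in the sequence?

-625

Taking every 3rd term gives 3 separate tracks.
Track A = -5, -25, -125: multiplying by 5 each time.
Track B = 41, 39, 37: arithmetic with common difference −2.
Track C = 40, 40, 40: always 40.
Term 10 comes from track A (its 4th entry): -625.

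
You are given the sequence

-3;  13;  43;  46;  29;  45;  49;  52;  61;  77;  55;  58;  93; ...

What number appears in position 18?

Positions follow the repeating pattern AABB; grouping by letter gives 2 tracks.
Track A = -3, 13, 29, 45, 61, 77, 93: adding 16 each time.
Track B = 43, 46, 49, 52, 55, 58: arithmetic, step +3.
Position 18 falls in track A as its term 10, giving 141.

141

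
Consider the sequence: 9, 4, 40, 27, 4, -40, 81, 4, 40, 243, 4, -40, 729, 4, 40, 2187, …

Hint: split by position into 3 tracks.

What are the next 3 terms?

4, -40, 6561

Split by position mod 3 into 3 tracks.
Stream A = 9, 27, 81, 243, 729, 2187: successive powers of 3.
Stream B = 4, 4, 4, 4, 4: constant 4.
Stream C = 40, -40, 40, -40, 40: alternating ±40.
Position 17 → stream B, term 6 = 4.
Term 18 comes from stream C (its 6th entry): -40.
Position 19 falls in stream A as its term 7, giving 6561.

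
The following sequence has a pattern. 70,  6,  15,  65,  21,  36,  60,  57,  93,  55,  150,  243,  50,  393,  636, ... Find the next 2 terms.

The slot pattern repeats as ABB (period 3), so there are 2 interleaved tracks.
Subsequence A = 70, 65, 60, 55, 50: linear: a_n = 75 − 5·n.
Subsequence B = 6, 15, 21, 36, 57, 93, 150, 243, 393, 636: a Fibonacci-like recurrence a_n = a_{n-1} + a_{n-2}.
Position 16 → subsequence A, term 6 = 45.
The 17th slot belongs to subsequence B; its 11th term is 1029.

45, 1029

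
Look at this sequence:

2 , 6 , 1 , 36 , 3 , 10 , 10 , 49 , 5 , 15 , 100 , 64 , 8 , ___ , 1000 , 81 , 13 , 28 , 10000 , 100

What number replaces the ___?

21

The terms cycle through 4 interleaved subsequences.
Track A = 2, 3, 5, 8, 13: each term equals the sum of the previous two.
Track B = 6, 10, 15, ?, 28: triangular numbers starting at T_3.
Track C = 1, 10, 100, 1000, 10000: powers 10^0, 10^1, 10^2, ….
Track D = 36, 49, 64, 81, 100: consecutive squares n² from n = 6.
Filling track B at index 4 by its rule yields 21.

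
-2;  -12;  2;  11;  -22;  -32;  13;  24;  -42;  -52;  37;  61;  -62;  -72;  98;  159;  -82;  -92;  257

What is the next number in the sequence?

416

Positions follow the repeating pattern AABB; grouping by letter gives 2 tracks.
Subsequence A: -2, -12, -22, -32, -42, -52, -62, -72, -82, -92 — arithmetic, step −10.
Subsequence B: 2, 11, 13, 24, 37, 61, 98, 159, 257 — a Fibonacci-like recurrence a_n = a_{n-1} + a_{n-2}.
Position 20 → subsequence B, term 10 = 416.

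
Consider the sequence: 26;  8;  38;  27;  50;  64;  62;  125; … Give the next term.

Taking every 2nd term gives 2 separate tracks.
Track A = 26, 38, 50, 62: arithmetic, step +12.
Track B = 8, 27, 64, 125: the cubes 2³, 3³, 4³, ….
Position 9 → track A, term 5 = 74.

74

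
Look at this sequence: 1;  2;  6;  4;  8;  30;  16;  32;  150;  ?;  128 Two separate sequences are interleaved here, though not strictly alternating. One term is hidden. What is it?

64

Positions follow the repeating pattern AAB; grouping by letter gives 2 tracks.
Track A: 1, 2, 4, 8, 16, 32, ?, 128 — powers of 2.
Track B: 6, 30, 150 — geometric, ×5 each step.
The gap is track A's term 7; the rule gives 64.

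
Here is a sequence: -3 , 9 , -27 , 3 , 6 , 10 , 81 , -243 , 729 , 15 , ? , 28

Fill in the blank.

Positions follow the repeating pattern AAABBB; grouping by letter gives 2 tracks.
Stream A = -3, 9, -27, 81, -243, 729: geometric, ×-3 each step.
Stream B = 3, 6, 10, 15, ?, 28: triangular numbers starting at T_2.
Stream B's pattern makes the blank 21.

21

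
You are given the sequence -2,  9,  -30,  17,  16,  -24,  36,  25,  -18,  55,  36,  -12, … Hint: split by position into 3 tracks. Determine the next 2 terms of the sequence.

Split by position mod 3 into 3 tracks.
Stream A = -2, 17, 36, 55: arithmetic with common difference +19.
Stream B = 9, 16, 25, 36: consecutive squares n² from n = 3.
Stream C = -30, -24, -18, -12: arithmetic, step +6.
The 13th slot belongs to stream A; its 5th term is 74.
The 14th slot belongs to stream B; its 5th term is 49.

74, 49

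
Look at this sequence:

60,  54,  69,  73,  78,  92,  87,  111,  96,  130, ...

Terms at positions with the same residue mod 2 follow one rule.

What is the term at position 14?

168

The terms cycle through 2 interleaved subsequences.
Stream A is 60, 69, 78, 87, 96, which is arithmetic, step +9.
Stream B is 54, 73, 92, 111, 130, which is linear: a_n = 35 + 19·n.
The 14th slot belongs to stream B; its 7th term is 168.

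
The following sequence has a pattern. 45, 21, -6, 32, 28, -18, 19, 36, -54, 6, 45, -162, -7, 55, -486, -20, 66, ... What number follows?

Read the sequence 3 terms at a time; column i is its own pattern.
Track A: 45, 32, 19, 6, -7, -20 — arithmetic with common difference −13.
Track B: 21, 28, 36, 45, 55, 66 — the triangular numbers T_6, T_7, ….
Track C: -6, -18, -54, -162, -486 — a geometric progression (common ratio 3).
Position 18 → track C, term 6 = -1458.

-1458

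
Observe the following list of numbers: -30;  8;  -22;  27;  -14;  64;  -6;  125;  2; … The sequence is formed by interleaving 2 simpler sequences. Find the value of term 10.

Positions 1, 3, 5, … form one subsequence and positions 2, 4, 6, … form another.
Stream A is -30, -22, -14, -6, 2, which is linear: a_n = -38 + 8·n.
Stream B is 8, 27, 64, 125, which is the cubes 2³, 3³, 4³, ….
Position 10 falls in stream B as its term 5, giving 216.

216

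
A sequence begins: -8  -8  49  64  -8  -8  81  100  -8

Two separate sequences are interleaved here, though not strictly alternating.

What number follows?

-8

The slot pattern repeats as AABB (period 4), so there are 2 interleaved tracks.
Track A: -8, -8, -8, -8, -8 — constant -8.
Track B: 49, 64, 81, 100 — consecutive squares n² from n = 7.
Position 10 → track A, term 6 = -8.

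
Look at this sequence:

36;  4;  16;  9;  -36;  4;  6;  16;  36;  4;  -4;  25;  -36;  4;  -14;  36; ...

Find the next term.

Read the sequence 4 terms at a time; column i is its own pattern.
Track A: 36, -36, 36, -36 (the oscillation 36·(−1)^(n+1)).
Track B: 4, 4, 4, 4 (always 4).
Track C: 16, 6, -4, -14 (linear: a_n = 26 − 10·n).
Track D: 9, 16, 25, 36 (perfect squares starting at 3²).
Position 17 → track A, term 5 = 36.

36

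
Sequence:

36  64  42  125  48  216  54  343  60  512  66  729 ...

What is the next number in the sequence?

The terms cycle through 2 interleaved subsequences.
Track A = 36, 42, 48, 54, 60, 66: adding 6 each time.
Track B = 64, 125, 216, 343, 512, 729: the cubes 4³, 5³, 6³, ….
Term 13 comes from track A (its 7th entry): 72.

72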